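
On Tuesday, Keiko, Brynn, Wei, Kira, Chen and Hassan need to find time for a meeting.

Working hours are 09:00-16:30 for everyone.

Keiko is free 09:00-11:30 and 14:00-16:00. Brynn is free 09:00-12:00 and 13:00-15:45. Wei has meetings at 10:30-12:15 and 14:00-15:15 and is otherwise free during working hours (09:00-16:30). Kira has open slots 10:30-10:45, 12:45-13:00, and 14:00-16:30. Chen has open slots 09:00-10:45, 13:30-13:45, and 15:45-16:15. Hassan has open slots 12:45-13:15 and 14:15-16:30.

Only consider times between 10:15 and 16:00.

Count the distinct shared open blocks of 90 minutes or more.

Wei free within 09:00–16:30: 09:00–10:30, 12:15–14:00, 15:15–16:30.
Keiko ∩ Brynn: 09:00–11:30, 14:00–15:45.
Keiko ∩ Brynn ∩ Wei: 09:00–10:30, 15:15–15:45.
Keiko ∩ Brynn ∩ Wei ∩ Kira: 15:15–15:45.
Keiko ∩ Brynn ∩ Wei ∩ Kira ∩ Chen: (none).
Keiko ∩ Brynn ∩ Wei ∩ Kira ∩ Chen ∩ Hassan: (none).
Restricted to 10:15–16:00: (none).
Windows ≥ 90 min: (none).
That's 0 windows.

0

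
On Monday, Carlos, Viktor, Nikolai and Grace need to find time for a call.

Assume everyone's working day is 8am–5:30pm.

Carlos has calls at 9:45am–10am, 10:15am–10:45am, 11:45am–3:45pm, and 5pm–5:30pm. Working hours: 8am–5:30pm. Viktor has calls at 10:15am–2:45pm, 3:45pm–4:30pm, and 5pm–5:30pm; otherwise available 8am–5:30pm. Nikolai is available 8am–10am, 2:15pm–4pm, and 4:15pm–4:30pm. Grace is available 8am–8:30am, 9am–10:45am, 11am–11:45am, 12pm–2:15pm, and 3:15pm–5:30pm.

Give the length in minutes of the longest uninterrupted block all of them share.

Carlos free within 08:00–17:30: 08:00–09:45, 10:00–10:15, 10:45–11:45, 15:45–17:00.
Viktor free within 08:00–17:30: 08:00–10:15, 14:45–15:45, 16:30–17:00.
Carlos ∩ Viktor: 08:00–09:45, 10:00–10:15, 16:30–17:00.
Carlos ∩ Viktor ∩ Nikolai: 08:00–09:45.
Carlos ∩ Viktor ∩ Nikolai ∩ Grace: 08:00–08:30, 09:00–09:45.
Common window lengths: 30, 45 min; longest is 45.

45 minutes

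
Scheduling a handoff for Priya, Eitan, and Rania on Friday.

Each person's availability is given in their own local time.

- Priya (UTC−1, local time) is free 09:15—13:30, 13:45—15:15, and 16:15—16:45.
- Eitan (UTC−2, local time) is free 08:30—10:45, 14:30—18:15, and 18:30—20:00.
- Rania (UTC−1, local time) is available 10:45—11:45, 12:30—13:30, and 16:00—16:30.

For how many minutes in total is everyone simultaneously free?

Priya → UTC: 10:15–14:30, 14:45–16:15, 17:15–17:45.
Eitan → UTC: 10:30–12:45, 16:30–20:15, 20:30–22:00.
Rania → UTC: 11:45–12:45, 13:30–14:30, 17:00–17:30.
Priya ∩ Eitan: 10:30–12:45, 17:15–17:45.
Priya ∩ Eitan ∩ Rania: 11:45–12:45, 17:15–17:30.
Total common minutes: 60 + 15 = 75.

75 minutes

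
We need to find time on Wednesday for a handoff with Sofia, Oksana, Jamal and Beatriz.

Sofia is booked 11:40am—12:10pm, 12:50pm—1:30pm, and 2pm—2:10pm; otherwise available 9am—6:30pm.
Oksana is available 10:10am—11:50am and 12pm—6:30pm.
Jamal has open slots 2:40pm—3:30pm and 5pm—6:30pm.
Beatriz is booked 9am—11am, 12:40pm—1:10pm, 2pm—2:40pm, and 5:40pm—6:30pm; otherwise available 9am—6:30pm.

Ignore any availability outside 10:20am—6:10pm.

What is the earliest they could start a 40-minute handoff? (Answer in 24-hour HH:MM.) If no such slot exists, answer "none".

Sofia free within 09:00–18:30: 09:00–11:40, 12:10–12:50, 13:30–14:00, 14:10–18:30.
Beatriz free within 09:00–18:30: 11:00–12:40, 13:10–14:00, 14:40–17:40.
Sofia ∩ Oksana: 10:10–11:40, 12:10–12:50, 13:30–14:00, 14:10–18:30.
Sofia ∩ Oksana ∩ Jamal: 14:40–15:30, 17:00–18:30.
Sofia ∩ Oksana ∩ Jamal ∩ Beatriz: 14:40–15:30, 17:00–17:40.
Restricted to 10:20–18:10: 14:40–15:30, 17:00–17:40.
Windows ≥ 40 min: 14:40–15:30, 17:00–17:40.
Earliest such window starts at 14:40.

14:40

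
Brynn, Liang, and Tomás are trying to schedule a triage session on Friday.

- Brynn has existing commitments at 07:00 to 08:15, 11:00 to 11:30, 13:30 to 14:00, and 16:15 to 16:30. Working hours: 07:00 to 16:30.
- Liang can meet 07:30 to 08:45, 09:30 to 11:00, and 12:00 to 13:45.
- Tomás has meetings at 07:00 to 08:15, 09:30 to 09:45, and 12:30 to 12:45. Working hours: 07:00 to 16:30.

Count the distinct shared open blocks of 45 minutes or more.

Brynn free within 07:00–16:30: 08:15–11:00, 11:30–13:30, 14:00–16:15.
Tomás free within 07:00–16:30: 08:15–09:30, 09:45–12:30, 12:45–16:30.
Brynn ∩ Liang: 08:15–08:45, 09:30–11:00, 12:00–13:30.
Brynn ∩ Liang ∩ Tomás: 08:15–08:45, 09:45–11:00, 12:00–12:30, 12:45–13:30.
Windows ≥ 45 min: 09:45–11:00, 12:45–13:30.
That's 2 windows.

2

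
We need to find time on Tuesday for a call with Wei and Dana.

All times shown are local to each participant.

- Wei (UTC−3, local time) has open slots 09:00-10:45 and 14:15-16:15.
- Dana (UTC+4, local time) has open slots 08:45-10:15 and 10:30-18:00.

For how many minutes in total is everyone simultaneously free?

Wei → UTC: 12:00–13:45, 17:15–19:15.
Dana → UTC: 04:45–06:15, 06:30–14:00.
Wei ∩ Dana: 12:00–13:45.
Total common minutes: 105.

105 minutes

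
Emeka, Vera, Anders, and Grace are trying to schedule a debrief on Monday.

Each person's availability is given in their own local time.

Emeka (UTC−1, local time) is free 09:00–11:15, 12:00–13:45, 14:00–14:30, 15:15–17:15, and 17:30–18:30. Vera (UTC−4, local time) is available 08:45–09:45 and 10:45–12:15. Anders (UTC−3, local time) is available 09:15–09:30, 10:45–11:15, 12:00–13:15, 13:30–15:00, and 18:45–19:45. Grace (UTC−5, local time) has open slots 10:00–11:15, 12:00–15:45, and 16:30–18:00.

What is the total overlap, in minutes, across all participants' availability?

30 minutes

Emeka → UTC: 10:00–12:15, 13:00–14:45, 15:00–15:30, 16:15–18:15, 18:30–19:30.
Vera → UTC: 12:45–13:45, 14:45–16:15.
Anders → UTC: 12:15–12:30, 13:45–14:15, 15:00–16:15, 16:30–18:00, 21:45–22:45.
Grace → UTC: 15:00–16:15, 17:00–20:45, 21:30–23:00.
Emeka ∩ Vera: 13:00–13:45, 15:00–15:30.
Emeka ∩ Vera ∩ Anders: 15:00–15:30.
Emeka ∩ Vera ∩ Anders ∩ Grace: 15:00–15:30.
Total common minutes: 30.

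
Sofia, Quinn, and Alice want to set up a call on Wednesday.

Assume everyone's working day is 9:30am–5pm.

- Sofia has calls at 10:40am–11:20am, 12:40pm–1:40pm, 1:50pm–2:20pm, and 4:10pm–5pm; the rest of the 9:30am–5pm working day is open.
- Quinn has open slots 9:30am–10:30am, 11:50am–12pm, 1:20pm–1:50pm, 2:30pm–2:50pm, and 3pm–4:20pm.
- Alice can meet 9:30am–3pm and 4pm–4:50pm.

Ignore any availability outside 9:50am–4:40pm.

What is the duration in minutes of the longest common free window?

Sofia free within 09:30–17:00: 09:30–10:40, 11:20–12:40, 13:40–13:50, 14:20–16:10.
Sofia ∩ Quinn: 09:30–10:30, 11:50–12:00, 13:40–13:50, 14:30–14:50, 15:00–16:10.
Sofia ∩ Quinn ∩ Alice: 09:30–10:30, 11:50–12:00, 13:40–13:50, 14:30–14:50, 16:00–16:10.
Restricted to 09:50–16:40: 09:50–10:30, 11:50–12:00, 13:40–13:50, 14:30–14:50, 16:00–16:10.
Common window lengths: 40, 10, 10, 20, 10 min; longest is 40.

40 minutes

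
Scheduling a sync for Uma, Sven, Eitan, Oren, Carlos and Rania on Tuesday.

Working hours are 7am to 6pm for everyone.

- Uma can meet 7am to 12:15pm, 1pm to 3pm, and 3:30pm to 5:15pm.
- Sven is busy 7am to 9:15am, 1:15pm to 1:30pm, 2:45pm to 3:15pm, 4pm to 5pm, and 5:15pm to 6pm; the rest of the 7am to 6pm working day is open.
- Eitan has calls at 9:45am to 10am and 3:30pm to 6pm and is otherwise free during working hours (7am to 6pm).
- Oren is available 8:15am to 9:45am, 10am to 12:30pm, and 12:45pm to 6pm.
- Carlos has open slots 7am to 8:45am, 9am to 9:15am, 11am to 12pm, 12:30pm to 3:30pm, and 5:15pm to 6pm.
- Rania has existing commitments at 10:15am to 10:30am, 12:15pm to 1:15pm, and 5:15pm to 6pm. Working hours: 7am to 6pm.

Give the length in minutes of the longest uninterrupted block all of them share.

Sven free within 07:00–18:00: 09:15–13:15, 13:30–14:45, 15:15–16:00, 17:00–17:15.
Eitan free within 07:00–18:00: 07:00–09:45, 10:00–15:30.
Rania free within 07:00–18:00: 07:00–10:15, 10:30–12:15, 13:15–17:15.
Uma ∩ Sven: 09:15–12:15, 13:00–13:15, 13:30–14:45, 15:30–16:00, 17:00–17:15.
Uma ∩ Sven ∩ Eitan: 09:15–09:45, 10:00–12:15, 13:00–13:15, 13:30–14:45.
Uma ∩ Sven ∩ Eitan ∩ Oren: 09:15–09:45, 10:00–12:15, 13:00–13:15, 13:30–14:45.
Uma ∩ Sven ∩ Eitan ∩ Oren ∩ Carlos: 11:00–12:00, 13:00–13:15, 13:30–14:45.
Uma ∩ Sven ∩ Eitan ∩ Oren ∩ Carlos ∩ Rania: 11:00–12:00, 13:30–14:45.
Common window lengths: 60, 75 min; longest is 75.

75 minutes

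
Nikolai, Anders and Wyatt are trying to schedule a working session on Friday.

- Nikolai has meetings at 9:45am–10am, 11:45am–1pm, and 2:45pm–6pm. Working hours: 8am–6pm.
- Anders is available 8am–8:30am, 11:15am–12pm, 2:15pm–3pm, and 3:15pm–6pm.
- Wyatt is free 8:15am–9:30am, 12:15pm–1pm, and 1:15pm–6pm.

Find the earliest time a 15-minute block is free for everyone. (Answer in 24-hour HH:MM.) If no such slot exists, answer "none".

Nikolai free within 08:00–18:00: 08:00–09:45, 10:00–11:45, 13:00–14:45.
Nikolai ∩ Anders: 08:00–08:30, 11:15–11:45, 14:15–14:45.
Nikolai ∩ Anders ∩ Wyatt: 08:15–08:30, 14:15–14:45.
Windows ≥ 15 min: 08:15–08:30, 14:15–14:45.
Earliest such window starts at 08:15.

08:15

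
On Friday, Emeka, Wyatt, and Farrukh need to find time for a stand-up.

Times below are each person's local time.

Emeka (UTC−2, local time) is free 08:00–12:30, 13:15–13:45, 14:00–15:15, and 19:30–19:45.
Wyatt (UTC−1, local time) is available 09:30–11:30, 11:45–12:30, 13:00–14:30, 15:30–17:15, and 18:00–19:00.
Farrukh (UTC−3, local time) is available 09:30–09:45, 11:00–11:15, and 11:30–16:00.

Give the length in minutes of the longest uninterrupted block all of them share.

45 minutes

Emeka → UTC: 10:00–14:30, 15:15–15:45, 16:00–17:15, 21:30–21:45.
Wyatt → UTC: 10:30–12:30, 12:45–13:30, 14:00–15:30, 16:30–18:15, 19:00–20:00.
Farrukh → UTC: 12:30–12:45, 14:00–14:15, 14:30–19:00.
Emeka ∩ Wyatt: 10:30–12:30, 12:45–13:30, 14:00–14:30, 15:15–15:30, 16:30–17:15.
Emeka ∩ Wyatt ∩ Farrukh: 14:00–14:15, 15:15–15:30, 16:30–17:15.
Common window lengths: 15, 15, 45 min; longest is 45.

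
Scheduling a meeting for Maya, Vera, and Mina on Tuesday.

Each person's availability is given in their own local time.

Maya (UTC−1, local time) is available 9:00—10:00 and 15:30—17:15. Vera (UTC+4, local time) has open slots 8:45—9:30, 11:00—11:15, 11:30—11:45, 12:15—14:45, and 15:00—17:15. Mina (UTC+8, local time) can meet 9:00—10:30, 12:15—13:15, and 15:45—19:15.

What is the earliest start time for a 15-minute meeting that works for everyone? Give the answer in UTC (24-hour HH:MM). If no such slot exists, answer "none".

10:00

Maya → UTC: 10:00–11:00, 16:30–18:15.
Vera → UTC: 04:45–05:30, 07:00–07:15, 07:30–07:45, 08:15–10:45, 11:00–13:15.
Mina → UTC: 01:00–02:30, 04:15–05:15, 07:45–11:15.
Maya ∩ Vera: 10:00–10:45.
Maya ∩ Vera ∩ Mina: 10:00–10:45.
Windows ≥ 15 min: 10:00–10:45.
Earliest such window starts at 10:00.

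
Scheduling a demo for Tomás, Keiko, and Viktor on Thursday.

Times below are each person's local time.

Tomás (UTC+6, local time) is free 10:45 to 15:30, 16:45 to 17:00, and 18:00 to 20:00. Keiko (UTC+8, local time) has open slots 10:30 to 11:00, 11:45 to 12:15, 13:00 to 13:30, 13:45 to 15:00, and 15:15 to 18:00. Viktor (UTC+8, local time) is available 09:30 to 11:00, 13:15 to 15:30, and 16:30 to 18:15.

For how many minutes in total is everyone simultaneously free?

Tomás → UTC: 04:45–09:30, 10:45–11:00, 12:00–14:00.
Keiko → UTC: 02:30–03:00, 03:45–04:15, 05:00–05:30, 05:45–07:00, 07:15–10:00.
Viktor → UTC: 01:30–03:00, 05:15–07:30, 08:30–10:15.
Tomás ∩ Keiko: 05:00–05:30, 05:45–07:00, 07:15–09:30.
Tomás ∩ Keiko ∩ Viktor: 05:15–05:30, 05:45–07:00, 07:15–07:30, 08:30–09:30.
Total common minutes: 15 + 75 + 15 + 60 = 165.

165 minutes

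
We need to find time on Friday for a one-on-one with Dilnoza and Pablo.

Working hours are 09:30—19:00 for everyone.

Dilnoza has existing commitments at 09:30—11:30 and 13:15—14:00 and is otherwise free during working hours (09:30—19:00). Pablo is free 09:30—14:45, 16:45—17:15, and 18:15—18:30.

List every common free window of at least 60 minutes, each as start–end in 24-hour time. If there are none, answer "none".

11:30–13:15

Dilnoza free within 09:30–19:00: 11:30–13:15, 14:00–19:00.
Dilnoza ∩ Pablo: 11:30–13:15, 14:00–14:45, 16:45–17:15, 18:15–18:30.
Windows ≥ 60 min: 11:30–13:15.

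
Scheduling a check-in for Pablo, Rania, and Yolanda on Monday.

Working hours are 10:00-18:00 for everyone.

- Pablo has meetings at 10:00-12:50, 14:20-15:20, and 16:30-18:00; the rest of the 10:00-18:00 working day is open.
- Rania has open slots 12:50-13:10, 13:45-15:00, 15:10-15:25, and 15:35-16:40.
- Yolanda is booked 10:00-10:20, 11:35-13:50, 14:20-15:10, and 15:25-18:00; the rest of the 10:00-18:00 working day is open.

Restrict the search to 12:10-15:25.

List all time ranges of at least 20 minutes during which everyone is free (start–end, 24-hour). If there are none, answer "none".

13:50–14:20

Pablo free within 10:00–18:00: 12:50–14:20, 15:20–16:30.
Yolanda free within 10:00–18:00: 10:20–11:35, 13:50–14:20, 15:10–15:25.
Pablo ∩ Rania: 12:50–13:10, 13:45–14:20, 15:20–15:25, 15:35–16:30.
Pablo ∩ Rania ∩ Yolanda: 13:50–14:20, 15:20–15:25.
Restricted to 12:10–15:25: 13:50–14:20, 15:20–15:25.
Windows ≥ 20 min: 13:50–14:20.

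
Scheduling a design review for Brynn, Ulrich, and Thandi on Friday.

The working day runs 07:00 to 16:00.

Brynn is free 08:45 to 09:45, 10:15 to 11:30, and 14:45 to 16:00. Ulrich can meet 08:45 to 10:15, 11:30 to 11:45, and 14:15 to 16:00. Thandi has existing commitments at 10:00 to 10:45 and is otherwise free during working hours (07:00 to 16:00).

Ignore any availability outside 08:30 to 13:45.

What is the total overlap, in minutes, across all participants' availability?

60 minutes

Thandi free within 07:00–16:00: 07:00–10:00, 10:45–16:00.
Brynn ∩ Ulrich: 08:45–09:45, 14:45–16:00.
Brynn ∩ Ulrich ∩ Thandi: 08:45–09:45, 14:45–16:00.
Restricted to 08:30–13:45: 08:45–09:45.
Total common minutes: 60.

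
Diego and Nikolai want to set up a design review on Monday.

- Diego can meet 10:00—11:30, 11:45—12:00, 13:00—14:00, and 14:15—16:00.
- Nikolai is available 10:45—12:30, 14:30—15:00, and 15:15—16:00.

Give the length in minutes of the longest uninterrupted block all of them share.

45 minutes

Diego ∩ Nikolai: 10:45–11:30, 11:45–12:00, 14:30–15:00, 15:15–16:00.
Common window lengths: 45, 15, 30, 45 min; longest is 45.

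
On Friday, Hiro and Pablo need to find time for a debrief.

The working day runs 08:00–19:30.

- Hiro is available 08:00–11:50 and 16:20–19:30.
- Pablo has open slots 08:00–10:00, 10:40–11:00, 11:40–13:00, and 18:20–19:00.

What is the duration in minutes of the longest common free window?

Hiro ∩ Pablo: 08:00–10:00, 10:40–11:00, 11:40–11:50, 18:20–19:00.
Common window lengths: 120, 20, 10, 40 min; longest is 120.

120 minutes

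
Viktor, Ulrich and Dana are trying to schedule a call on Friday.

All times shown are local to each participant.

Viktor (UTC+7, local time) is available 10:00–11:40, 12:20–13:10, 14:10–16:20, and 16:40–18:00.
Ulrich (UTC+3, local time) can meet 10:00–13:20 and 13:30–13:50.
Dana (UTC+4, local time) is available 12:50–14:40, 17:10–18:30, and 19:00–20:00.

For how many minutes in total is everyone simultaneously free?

Viktor → UTC: 03:00–04:40, 05:20–06:10, 07:10–09:20, 09:40–11:00.
Ulrich → UTC: 07:00–10:20, 10:30–10:50.
Dana → UTC: 08:50–10:40, 13:10–14:30, 15:00–16:00.
Viktor ∩ Ulrich: 07:10–09:20, 09:40–10:20, 10:30–10:50.
Viktor ∩ Ulrich ∩ Dana: 08:50–09:20, 09:40–10:20, 10:30–10:40.
Total common minutes: 30 + 40 + 10 = 80.

80 minutes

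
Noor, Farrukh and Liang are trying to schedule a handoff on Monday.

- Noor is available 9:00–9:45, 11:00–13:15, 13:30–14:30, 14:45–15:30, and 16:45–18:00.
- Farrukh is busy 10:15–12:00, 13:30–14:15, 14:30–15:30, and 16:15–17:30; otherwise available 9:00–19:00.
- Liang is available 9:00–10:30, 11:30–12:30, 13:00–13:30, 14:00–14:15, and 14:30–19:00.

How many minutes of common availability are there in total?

120 minutes

Farrukh free within 09:00–19:00: 09:00–10:15, 12:00–13:30, 14:15–14:30, 15:30–16:15, 17:30–19:00.
Noor ∩ Farrukh: 09:00–09:45, 12:00–13:15, 14:15–14:30, 17:30–18:00.
Noor ∩ Farrukh ∩ Liang: 09:00–09:45, 12:00–12:30, 13:00–13:15, 17:30–18:00.
Total common minutes: 45 + 30 + 15 + 30 = 120.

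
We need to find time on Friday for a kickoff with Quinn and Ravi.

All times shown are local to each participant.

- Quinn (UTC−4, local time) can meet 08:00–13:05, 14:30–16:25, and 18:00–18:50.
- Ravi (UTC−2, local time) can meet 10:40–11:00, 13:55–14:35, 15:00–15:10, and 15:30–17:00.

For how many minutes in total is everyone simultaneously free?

Quinn → UTC: 12:00–17:05, 18:30–20:25, 22:00–22:50.
Ravi → UTC: 12:40–13:00, 15:55–16:35, 17:00–17:10, 17:30–19:00.
Quinn ∩ Ravi: 12:40–13:00, 15:55–16:35, 17:00–17:05, 18:30–19:00.
Total common minutes: 20 + 40 + 5 + 30 = 95.

95 minutes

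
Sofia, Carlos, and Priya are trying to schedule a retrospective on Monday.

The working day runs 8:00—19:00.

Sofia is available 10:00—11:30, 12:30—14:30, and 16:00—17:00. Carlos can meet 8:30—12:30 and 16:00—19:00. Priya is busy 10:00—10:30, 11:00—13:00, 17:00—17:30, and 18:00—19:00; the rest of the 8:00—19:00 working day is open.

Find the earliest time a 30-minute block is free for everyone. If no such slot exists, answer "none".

Priya free within 08:00–19:00: 08:00–10:00, 10:30–11:00, 13:00–17:00, 17:30–18:00.
Sofia ∩ Carlos: 10:00–11:30, 16:00–17:00.
Sofia ∩ Carlos ∩ Priya: 10:30–11:00, 16:00–17:00.
Windows ≥ 30 min: 10:30–11:00, 16:00–17:00.
Earliest such window starts at 10:30.

10:30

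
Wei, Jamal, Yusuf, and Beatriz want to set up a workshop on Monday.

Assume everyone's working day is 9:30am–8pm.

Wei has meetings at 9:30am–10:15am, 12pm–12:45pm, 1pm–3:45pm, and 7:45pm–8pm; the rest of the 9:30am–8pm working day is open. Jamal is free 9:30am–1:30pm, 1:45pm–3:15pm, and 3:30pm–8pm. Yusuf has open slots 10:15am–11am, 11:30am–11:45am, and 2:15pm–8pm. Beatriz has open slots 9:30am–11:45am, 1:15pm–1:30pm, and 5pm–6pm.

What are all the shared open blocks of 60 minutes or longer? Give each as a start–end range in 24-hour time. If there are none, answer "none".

Wei free within 09:30–20:00: 10:15–12:00, 12:45–13:00, 15:45–19:45.
Wei ∩ Jamal: 10:15–12:00, 12:45–13:00, 15:45–19:45.
Wei ∩ Jamal ∩ Yusuf: 10:15–11:00, 11:30–11:45, 15:45–19:45.
Wei ∩ Jamal ∩ Yusuf ∩ Beatriz: 10:15–11:00, 11:30–11:45, 17:00–18:00.
Windows ≥ 60 min: 17:00–18:00.

17:00–18:00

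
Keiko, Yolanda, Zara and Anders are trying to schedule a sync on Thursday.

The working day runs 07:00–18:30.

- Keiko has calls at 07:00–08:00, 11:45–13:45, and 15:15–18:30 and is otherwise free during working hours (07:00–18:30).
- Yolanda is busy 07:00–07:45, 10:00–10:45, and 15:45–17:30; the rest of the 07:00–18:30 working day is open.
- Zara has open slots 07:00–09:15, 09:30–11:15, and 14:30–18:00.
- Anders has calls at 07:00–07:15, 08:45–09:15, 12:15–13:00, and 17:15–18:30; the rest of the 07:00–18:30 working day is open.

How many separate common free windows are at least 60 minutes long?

0

Keiko free within 07:00–18:30: 08:00–11:45, 13:45–15:15.
Yolanda free within 07:00–18:30: 07:45–10:00, 10:45–15:45, 17:30–18:30.
Anders free within 07:00–18:30: 07:15–08:45, 09:15–12:15, 13:00–17:15.
Keiko ∩ Yolanda: 08:00–10:00, 10:45–11:45, 13:45–15:15.
Keiko ∩ Yolanda ∩ Zara: 08:00–09:15, 09:30–10:00, 10:45–11:15, 14:30–15:15.
Keiko ∩ Yolanda ∩ Zara ∩ Anders: 08:00–08:45, 09:30–10:00, 10:45–11:15, 14:30–15:15.
Windows ≥ 60 min: (none).
That's 0 windows.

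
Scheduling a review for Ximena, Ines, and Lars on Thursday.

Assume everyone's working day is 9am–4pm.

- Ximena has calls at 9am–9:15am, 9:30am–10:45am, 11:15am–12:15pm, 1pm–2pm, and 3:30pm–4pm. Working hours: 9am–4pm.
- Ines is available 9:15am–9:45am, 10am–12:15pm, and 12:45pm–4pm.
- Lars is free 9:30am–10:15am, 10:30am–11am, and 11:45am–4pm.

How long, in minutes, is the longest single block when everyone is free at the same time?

Ximena free within 09:00–16:00: 09:15–09:30, 10:45–11:15, 12:15–13:00, 14:00–15:30.
Ximena ∩ Ines: 09:15–09:30, 10:45–11:15, 12:45–13:00, 14:00–15:30.
Ximena ∩ Ines ∩ Lars: 10:45–11:00, 12:45–13:00, 14:00–15:30.
Common window lengths: 15, 15, 90 min; longest is 90.

90 minutes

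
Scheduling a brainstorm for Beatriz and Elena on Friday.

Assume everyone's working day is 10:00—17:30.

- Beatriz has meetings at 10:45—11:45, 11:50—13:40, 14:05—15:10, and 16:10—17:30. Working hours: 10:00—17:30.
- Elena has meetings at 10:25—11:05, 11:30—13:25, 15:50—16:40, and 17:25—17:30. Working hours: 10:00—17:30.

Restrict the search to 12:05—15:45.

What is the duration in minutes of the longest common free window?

Beatriz free within 10:00–17:30: 10:00–10:45, 11:45–11:50, 13:40–14:05, 15:10–16:10.
Elena free within 10:00–17:30: 10:00–10:25, 11:05–11:30, 13:25–15:50, 16:40–17:25.
Beatriz ∩ Elena: 10:00–10:25, 13:40–14:05, 15:10–15:50.
Restricted to 12:05–15:45: 13:40–14:05, 15:10–15:45.
Common window lengths: 25, 35 min; longest is 35.

35 minutes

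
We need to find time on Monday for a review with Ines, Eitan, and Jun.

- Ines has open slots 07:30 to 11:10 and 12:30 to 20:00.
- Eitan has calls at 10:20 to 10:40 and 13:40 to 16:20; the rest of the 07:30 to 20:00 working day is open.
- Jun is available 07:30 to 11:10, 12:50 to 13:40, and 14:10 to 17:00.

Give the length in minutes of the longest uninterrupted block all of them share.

Eitan free within 07:30–20:00: 07:30–10:20, 10:40–13:40, 16:20–20:00.
Ines ∩ Eitan: 07:30–10:20, 10:40–11:10, 12:30–13:40, 16:20–20:00.
Ines ∩ Eitan ∩ Jun: 07:30–10:20, 10:40–11:10, 12:50–13:40, 16:20–17:00.
Common window lengths: 170, 30, 50, 40 min; longest is 170.

170 minutes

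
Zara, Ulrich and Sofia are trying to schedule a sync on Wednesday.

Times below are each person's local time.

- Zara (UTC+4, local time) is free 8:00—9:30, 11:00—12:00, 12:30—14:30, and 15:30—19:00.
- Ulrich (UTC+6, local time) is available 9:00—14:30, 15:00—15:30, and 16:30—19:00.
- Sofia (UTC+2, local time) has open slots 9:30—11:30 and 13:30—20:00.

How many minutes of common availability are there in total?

Zara → UTC: 04:00–05:30, 07:00–08:00, 08:30–10:30, 11:30–15:00.
Ulrich → UTC: 03:00–08:30, 09:00–09:30, 10:30–13:00.
Sofia → UTC: 07:30–09:30, 11:30–18:00.
Zara ∩ Ulrich: 04:00–05:30, 07:00–08:00, 09:00–09:30, 11:30–13:00.
Zara ∩ Ulrich ∩ Sofia: 07:30–08:00, 09:00–09:30, 11:30–13:00.
Total common minutes: 30 + 30 + 90 = 150.

150 minutes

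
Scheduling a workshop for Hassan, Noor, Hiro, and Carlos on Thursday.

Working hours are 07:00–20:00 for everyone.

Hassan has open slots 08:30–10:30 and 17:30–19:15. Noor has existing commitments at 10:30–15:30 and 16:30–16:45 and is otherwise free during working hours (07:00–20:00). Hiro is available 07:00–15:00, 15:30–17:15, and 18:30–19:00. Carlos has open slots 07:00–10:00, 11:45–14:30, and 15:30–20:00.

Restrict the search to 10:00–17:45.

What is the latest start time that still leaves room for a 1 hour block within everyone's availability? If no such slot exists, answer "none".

none

Noor free within 07:00–20:00: 07:00–10:30, 15:30–16:30, 16:45–20:00.
Hassan ∩ Noor: 08:30–10:30, 17:30–19:15.
Hassan ∩ Noor ∩ Hiro: 08:30–10:30, 18:30–19:00.
Hassan ∩ Noor ∩ Hiro ∩ Carlos: 08:30–10:00, 18:30–19:00.
Restricted to 10:00–17:45: (none).
Windows ≥ 60 min: (none).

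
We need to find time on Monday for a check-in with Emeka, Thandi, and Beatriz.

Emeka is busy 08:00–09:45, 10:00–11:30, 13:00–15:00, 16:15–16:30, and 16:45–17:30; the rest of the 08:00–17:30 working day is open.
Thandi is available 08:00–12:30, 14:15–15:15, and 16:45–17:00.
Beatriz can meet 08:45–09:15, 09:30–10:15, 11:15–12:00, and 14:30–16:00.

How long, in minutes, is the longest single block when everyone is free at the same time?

30 minutes

Emeka free within 08:00–17:30: 09:45–10:00, 11:30–13:00, 15:00–16:15, 16:30–16:45.
Emeka ∩ Thandi: 09:45–10:00, 11:30–12:30, 15:00–15:15.
Emeka ∩ Thandi ∩ Beatriz: 09:45–10:00, 11:30–12:00, 15:00–15:15.
Common window lengths: 15, 30, 15 min; longest is 30.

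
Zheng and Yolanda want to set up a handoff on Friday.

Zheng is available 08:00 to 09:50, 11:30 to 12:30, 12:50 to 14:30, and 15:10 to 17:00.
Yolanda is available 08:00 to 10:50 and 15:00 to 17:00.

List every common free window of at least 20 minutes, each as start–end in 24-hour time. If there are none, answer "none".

08:00–09:50, 15:10–17:00

Zheng ∩ Yolanda: 08:00–09:50, 15:10–17:00.
Windows ≥ 20 min: 08:00–09:50, 15:10–17:00.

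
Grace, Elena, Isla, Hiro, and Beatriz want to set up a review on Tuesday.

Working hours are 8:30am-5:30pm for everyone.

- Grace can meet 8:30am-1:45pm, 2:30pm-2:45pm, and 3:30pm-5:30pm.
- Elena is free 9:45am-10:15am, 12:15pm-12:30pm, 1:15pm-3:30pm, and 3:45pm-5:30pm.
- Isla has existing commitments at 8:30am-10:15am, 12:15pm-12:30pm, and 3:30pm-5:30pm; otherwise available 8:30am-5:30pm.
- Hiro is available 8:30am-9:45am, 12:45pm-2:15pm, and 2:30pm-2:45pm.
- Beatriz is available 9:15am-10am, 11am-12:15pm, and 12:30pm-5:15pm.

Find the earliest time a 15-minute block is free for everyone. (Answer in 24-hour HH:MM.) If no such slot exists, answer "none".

Isla free within 08:30–17:30: 10:15–12:15, 12:30–15:30.
Grace ∩ Elena: 09:45–10:15, 12:15–12:30, 13:15–13:45, 14:30–14:45, 15:45–17:30.
Grace ∩ Elena ∩ Isla: 13:15–13:45, 14:30–14:45.
Grace ∩ Elena ∩ Isla ∩ Hiro: 13:15–13:45, 14:30–14:45.
Grace ∩ Elena ∩ Isla ∩ Hiro ∩ Beatriz: 13:15–13:45, 14:30–14:45.
Windows ≥ 15 min: 13:15–13:45, 14:30–14:45.
Earliest such window starts at 13:15.

13:15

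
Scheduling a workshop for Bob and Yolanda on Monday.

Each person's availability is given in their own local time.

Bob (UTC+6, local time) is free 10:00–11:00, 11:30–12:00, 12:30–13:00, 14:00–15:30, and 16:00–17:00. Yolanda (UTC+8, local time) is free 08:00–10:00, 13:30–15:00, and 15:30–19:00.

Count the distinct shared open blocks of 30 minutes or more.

4

Bob → UTC: 04:00–05:00, 05:30–06:00, 06:30–07:00, 08:00–09:30, 10:00–11:00.
Yolanda → UTC: 00:00–02:00, 05:30–07:00, 07:30–11:00.
Bob ∩ Yolanda: 05:30–06:00, 06:30–07:00, 08:00–09:30, 10:00–11:00.
Windows ≥ 30 min: 05:30–06:00, 06:30–07:00, 08:00–09:30, 10:00–11:00.
That's 4 windows.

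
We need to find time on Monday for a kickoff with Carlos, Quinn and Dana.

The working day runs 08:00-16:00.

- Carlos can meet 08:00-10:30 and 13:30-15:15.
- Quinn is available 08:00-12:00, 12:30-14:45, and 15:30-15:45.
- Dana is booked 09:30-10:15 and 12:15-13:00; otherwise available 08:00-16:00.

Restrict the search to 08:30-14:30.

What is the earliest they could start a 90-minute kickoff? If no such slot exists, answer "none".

none

Dana free within 08:00–16:00: 08:00–09:30, 10:15–12:15, 13:00–16:00.
Carlos ∩ Quinn: 08:00–10:30, 13:30–14:45.
Carlos ∩ Quinn ∩ Dana: 08:00–09:30, 10:15–10:30, 13:30–14:45.
Restricted to 08:30–14:30: 08:30–09:30, 10:15–10:30, 13:30–14:30.
Windows ≥ 90 min: (none).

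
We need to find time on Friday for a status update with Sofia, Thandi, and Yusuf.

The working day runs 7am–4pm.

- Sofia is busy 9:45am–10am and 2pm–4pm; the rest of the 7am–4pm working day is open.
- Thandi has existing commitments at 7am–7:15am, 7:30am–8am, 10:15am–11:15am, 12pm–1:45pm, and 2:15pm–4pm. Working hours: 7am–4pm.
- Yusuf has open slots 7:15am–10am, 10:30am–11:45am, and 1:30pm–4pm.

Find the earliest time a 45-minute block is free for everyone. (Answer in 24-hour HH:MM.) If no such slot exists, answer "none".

08:00

Sofia free within 07:00–16:00: 07:00–09:45, 10:00–14:00.
Thandi free within 07:00–16:00: 07:15–07:30, 08:00–10:15, 11:15–12:00, 13:45–14:15.
Sofia ∩ Thandi: 07:15–07:30, 08:00–09:45, 10:00–10:15, 11:15–12:00, 13:45–14:00.
Sofia ∩ Thandi ∩ Yusuf: 07:15–07:30, 08:00–09:45, 11:15–11:45, 13:45–14:00.
Windows ≥ 45 min: 08:00–09:45.
Earliest such window starts at 08:00.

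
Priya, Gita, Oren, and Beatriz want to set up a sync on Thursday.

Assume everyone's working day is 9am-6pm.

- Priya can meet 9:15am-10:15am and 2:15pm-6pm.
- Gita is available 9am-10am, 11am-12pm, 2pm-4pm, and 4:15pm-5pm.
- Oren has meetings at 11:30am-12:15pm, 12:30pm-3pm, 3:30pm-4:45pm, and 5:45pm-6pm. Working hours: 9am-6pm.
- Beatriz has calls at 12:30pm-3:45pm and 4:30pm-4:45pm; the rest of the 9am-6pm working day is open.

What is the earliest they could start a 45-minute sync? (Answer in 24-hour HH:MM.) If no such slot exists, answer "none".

09:15

Oren free within 09:00–18:00: 09:00–11:30, 12:15–12:30, 15:00–15:30, 16:45–17:45.
Beatriz free within 09:00–18:00: 09:00–12:30, 15:45–16:30, 16:45–18:00.
Priya ∩ Gita: 09:15–10:00, 14:15–16:00, 16:15–17:00.
Priya ∩ Gita ∩ Oren: 09:15–10:00, 15:00–15:30, 16:45–17:00.
Priya ∩ Gita ∩ Oren ∩ Beatriz: 09:15–10:00, 16:45–17:00.
Windows ≥ 45 min: 09:15–10:00.
Earliest such window starts at 09:15.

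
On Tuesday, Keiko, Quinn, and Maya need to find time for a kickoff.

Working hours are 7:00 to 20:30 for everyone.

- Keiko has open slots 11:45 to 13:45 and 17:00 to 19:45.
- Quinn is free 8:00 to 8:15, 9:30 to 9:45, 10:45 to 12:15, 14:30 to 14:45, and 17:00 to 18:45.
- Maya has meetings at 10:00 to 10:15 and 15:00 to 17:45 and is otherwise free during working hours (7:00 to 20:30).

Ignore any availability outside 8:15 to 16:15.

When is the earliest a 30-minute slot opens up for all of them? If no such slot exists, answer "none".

Maya free within 07:00–20:30: 07:00–10:00, 10:15–15:00, 17:45–20:30.
Keiko ∩ Quinn: 11:45–12:15, 17:00–18:45.
Keiko ∩ Quinn ∩ Maya: 11:45–12:15, 17:45–18:45.
Restricted to 08:15–16:15: 11:45–12:15.
Windows ≥ 30 min: 11:45–12:15.
Earliest such window starts at 11:45.

11:45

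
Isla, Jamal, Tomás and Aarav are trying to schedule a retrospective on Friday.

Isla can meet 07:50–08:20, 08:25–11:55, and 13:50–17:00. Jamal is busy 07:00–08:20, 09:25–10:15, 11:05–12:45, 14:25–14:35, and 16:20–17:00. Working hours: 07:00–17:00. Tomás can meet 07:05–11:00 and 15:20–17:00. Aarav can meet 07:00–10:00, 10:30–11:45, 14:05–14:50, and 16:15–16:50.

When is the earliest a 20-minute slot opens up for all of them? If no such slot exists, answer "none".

08:25

Jamal free within 07:00–17:00: 08:20–09:25, 10:15–11:05, 12:45–14:25, 14:35–16:20.
Isla ∩ Jamal: 08:25–09:25, 10:15–11:05, 13:50–14:25, 14:35–16:20.
Isla ∩ Jamal ∩ Tomás: 08:25–09:25, 10:15–11:00, 15:20–16:20.
Isla ∩ Jamal ∩ Tomás ∩ Aarav: 08:25–09:25, 10:30–11:00, 16:15–16:20.
Windows ≥ 20 min: 08:25–09:25, 10:30–11:00.
Earliest such window starts at 08:25.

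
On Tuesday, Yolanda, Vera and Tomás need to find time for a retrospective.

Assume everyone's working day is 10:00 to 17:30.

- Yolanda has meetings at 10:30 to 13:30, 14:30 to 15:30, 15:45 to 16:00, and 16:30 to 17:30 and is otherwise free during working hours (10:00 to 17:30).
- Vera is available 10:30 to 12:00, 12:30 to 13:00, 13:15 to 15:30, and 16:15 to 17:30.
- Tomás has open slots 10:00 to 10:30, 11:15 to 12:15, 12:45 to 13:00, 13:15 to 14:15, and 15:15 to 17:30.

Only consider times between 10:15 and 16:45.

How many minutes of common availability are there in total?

Yolanda free within 10:00–17:30: 10:00–10:30, 13:30–14:30, 15:30–15:45, 16:00–16:30.
Yolanda ∩ Vera: 13:30–14:30, 16:15–16:30.
Yolanda ∩ Vera ∩ Tomás: 13:30–14:15, 16:15–16:30.
Restricted to 10:15–16:45: 13:30–14:15, 16:15–16:30.
Total common minutes: 45 + 15 = 60.

60 minutes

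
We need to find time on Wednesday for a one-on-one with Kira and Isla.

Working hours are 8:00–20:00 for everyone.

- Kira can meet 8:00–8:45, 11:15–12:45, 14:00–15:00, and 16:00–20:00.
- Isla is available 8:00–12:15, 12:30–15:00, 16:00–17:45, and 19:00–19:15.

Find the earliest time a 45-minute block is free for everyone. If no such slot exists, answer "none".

Kira ∩ Isla: 08:00–08:45, 11:15–12:15, 12:30–12:45, 14:00–15:00, 16:00–17:45, 19:00–19:15.
Windows ≥ 45 min: 08:00–08:45, 11:15–12:15, 14:00–15:00, 16:00–17:45.
Earliest such window starts at 08:00.

08:00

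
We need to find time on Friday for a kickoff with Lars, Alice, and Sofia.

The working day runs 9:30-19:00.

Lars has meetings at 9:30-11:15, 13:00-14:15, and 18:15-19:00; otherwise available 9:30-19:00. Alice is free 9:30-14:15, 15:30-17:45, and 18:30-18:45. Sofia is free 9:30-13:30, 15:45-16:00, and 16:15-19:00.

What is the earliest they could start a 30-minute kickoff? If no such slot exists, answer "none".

Lars free within 09:30–19:00: 11:15–13:00, 14:15–18:15.
Lars ∩ Alice: 11:15–13:00, 15:30–17:45.
Lars ∩ Alice ∩ Sofia: 11:15–13:00, 15:45–16:00, 16:15–17:45.
Windows ≥ 30 min: 11:15–13:00, 16:15–17:45.
Earliest such window starts at 11:15.

11:15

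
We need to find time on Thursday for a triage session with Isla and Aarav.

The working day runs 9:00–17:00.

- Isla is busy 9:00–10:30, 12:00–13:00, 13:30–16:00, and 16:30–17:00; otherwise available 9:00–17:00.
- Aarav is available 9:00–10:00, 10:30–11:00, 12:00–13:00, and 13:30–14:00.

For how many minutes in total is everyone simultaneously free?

Isla free within 09:00–17:00: 10:30–12:00, 13:00–13:30, 16:00–16:30.
Isla ∩ Aarav: 10:30–11:00.
Total common minutes: 30.

30 minutes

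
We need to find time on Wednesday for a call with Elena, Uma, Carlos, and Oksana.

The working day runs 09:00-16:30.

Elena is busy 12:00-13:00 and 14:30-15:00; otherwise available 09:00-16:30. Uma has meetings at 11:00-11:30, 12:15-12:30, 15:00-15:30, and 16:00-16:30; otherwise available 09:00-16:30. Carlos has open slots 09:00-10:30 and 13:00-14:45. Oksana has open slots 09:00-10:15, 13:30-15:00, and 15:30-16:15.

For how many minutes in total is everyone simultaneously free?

135 minutes

Elena free within 09:00–16:30: 09:00–12:00, 13:00–14:30, 15:00–16:30.
Uma free within 09:00–16:30: 09:00–11:00, 11:30–12:15, 12:30–15:00, 15:30–16:00.
Elena ∩ Uma: 09:00–11:00, 11:30–12:00, 13:00–14:30, 15:30–16:00.
Elena ∩ Uma ∩ Carlos: 09:00–10:30, 13:00–14:30.
Elena ∩ Uma ∩ Carlos ∩ Oksana: 09:00–10:15, 13:30–14:30.
Total common minutes: 75 + 60 = 135.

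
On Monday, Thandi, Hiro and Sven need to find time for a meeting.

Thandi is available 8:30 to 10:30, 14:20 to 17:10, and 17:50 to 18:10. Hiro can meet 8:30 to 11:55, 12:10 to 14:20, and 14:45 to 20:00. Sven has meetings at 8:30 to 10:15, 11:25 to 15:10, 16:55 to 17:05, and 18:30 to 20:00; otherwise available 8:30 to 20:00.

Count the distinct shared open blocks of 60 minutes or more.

1

Sven free within 08:30–20:00: 10:15–11:25, 15:10–16:55, 17:05–18:30.
Thandi ∩ Hiro: 08:30–10:30, 14:45–17:10, 17:50–18:10.
Thandi ∩ Hiro ∩ Sven: 10:15–10:30, 15:10–16:55, 17:05–17:10, 17:50–18:10.
Windows ≥ 60 min: 15:10–16:55.
That's 1 window.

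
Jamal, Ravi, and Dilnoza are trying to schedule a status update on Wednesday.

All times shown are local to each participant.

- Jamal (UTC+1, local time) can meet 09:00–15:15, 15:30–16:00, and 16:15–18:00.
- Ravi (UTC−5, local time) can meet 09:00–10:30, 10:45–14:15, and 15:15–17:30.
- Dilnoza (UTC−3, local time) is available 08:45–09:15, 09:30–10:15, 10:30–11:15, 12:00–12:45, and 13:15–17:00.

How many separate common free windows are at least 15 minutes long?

3

Jamal → UTC: 08:00–14:15, 14:30–15:00, 15:15–17:00.
Ravi → UTC: 14:00–15:30, 15:45–19:15, 20:15–22:30.
Dilnoza → UTC: 11:45–12:15, 12:30–13:15, 13:30–14:15, 15:00–15:45, 16:15–20:00.
Jamal ∩ Ravi: 14:00–14:15, 14:30–15:00, 15:15–15:30, 15:45–17:00.
Jamal ∩ Ravi ∩ Dilnoza: 14:00–14:15, 15:15–15:30, 16:15–17:00.
Windows ≥ 15 min: 14:00–14:15, 15:15–15:30, 16:15–17:00.
That's 3 windows.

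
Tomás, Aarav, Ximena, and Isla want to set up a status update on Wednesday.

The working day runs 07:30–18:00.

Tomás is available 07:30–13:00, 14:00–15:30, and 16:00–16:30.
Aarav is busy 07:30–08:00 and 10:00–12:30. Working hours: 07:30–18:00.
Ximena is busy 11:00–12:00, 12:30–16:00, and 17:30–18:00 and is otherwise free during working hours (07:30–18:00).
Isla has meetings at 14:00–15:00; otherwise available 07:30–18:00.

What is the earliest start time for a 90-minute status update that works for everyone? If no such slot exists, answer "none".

Aarav free within 07:30–18:00: 08:00–10:00, 12:30–18:00.
Ximena free within 07:30–18:00: 07:30–11:00, 12:00–12:30, 16:00–17:30.
Isla free within 07:30–18:00: 07:30–14:00, 15:00–18:00.
Tomás ∩ Aarav: 08:00–10:00, 12:30–13:00, 14:00–15:30, 16:00–16:30.
Tomás ∩ Aarav ∩ Ximena: 08:00–10:00, 16:00–16:30.
Tomás ∩ Aarav ∩ Ximena ∩ Isla: 08:00–10:00, 16:00–16:30.
Windows ≥ 90 min: 08:00–10:00.
Earliest such window starts at 08:00.

08:00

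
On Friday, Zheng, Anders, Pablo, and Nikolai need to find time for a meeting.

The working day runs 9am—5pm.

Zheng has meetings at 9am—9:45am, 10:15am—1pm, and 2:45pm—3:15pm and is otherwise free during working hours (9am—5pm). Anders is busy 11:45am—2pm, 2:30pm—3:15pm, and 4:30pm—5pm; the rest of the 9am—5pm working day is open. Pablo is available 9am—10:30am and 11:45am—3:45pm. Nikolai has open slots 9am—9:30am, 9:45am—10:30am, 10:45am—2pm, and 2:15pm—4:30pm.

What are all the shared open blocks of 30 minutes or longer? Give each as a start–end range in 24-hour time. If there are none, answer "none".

09:45–10:15, 15:15–15:45

Zheng free within 09:00–17:00: 09:45–10:15, 13:00–14:45, 15:15–17:00.
Anders free within 09:00–17:00: 09:00–11:45, 14:00–14:30, 15:15–16:30.
Zheng ∩ Anders: 09:45–10:15, 14:00–14:30, 15:15–16:30.
Zheng ∩ Anders ∩ Pablo: 09:45–10:15, 14:00–14:30, 15:15–15:45.
Zheng ∩ Anders ∩ Pablo ∩ Nikolai: 09:45–10:15, 14:15–14:30, 15:15–15:45.
Windows ≥ 30 min: 09:45–10:15, 15:15–15:45.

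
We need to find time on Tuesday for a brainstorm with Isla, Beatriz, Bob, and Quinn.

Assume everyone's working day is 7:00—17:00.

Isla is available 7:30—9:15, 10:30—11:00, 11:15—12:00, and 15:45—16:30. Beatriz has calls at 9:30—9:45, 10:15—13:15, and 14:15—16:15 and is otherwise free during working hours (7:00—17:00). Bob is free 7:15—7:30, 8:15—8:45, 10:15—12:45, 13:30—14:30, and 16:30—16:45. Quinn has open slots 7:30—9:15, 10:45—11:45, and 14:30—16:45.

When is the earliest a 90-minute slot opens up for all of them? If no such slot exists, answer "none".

none

Beatriz free within 07:00–17:00: 07:00–09:30, 09:45–10:15, 13:15–14:15, 16:15–17:00.
Isla ∩ Beatriz: 07:30–09:15, 16:15–16:30.
Isla ∩ Beatriz ∩ Bob: 08:15–08:45.
Isla ∩ Beatriz ∩ Bob ∩ Quinn: 08:15–08:45.
Windows ≥ 90 min: (none).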